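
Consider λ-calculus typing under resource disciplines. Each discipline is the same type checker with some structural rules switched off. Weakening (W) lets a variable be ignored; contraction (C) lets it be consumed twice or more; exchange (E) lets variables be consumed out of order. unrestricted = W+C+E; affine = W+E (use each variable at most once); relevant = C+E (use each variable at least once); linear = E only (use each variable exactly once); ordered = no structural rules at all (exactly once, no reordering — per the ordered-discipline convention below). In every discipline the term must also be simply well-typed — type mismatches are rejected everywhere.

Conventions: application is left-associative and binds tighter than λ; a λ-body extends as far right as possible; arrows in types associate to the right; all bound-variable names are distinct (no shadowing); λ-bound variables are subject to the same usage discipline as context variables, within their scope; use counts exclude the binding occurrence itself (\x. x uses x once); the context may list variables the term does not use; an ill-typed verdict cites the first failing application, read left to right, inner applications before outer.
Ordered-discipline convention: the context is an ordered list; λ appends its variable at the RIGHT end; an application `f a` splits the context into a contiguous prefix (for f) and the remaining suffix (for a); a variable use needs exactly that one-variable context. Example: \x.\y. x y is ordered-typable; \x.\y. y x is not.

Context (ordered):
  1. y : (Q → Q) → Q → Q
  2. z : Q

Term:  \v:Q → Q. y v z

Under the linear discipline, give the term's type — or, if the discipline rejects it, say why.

term : (Q → Q) → Q
variable uses: y: 1; z: 1; v [bound]: 1
use order (left to right): y, v, z
typing: well-typed at (Q → Q) → Q
across the five disciplines: ordered ✗, linear ✓, affine ✓, relevant ✓, unrestricted ✓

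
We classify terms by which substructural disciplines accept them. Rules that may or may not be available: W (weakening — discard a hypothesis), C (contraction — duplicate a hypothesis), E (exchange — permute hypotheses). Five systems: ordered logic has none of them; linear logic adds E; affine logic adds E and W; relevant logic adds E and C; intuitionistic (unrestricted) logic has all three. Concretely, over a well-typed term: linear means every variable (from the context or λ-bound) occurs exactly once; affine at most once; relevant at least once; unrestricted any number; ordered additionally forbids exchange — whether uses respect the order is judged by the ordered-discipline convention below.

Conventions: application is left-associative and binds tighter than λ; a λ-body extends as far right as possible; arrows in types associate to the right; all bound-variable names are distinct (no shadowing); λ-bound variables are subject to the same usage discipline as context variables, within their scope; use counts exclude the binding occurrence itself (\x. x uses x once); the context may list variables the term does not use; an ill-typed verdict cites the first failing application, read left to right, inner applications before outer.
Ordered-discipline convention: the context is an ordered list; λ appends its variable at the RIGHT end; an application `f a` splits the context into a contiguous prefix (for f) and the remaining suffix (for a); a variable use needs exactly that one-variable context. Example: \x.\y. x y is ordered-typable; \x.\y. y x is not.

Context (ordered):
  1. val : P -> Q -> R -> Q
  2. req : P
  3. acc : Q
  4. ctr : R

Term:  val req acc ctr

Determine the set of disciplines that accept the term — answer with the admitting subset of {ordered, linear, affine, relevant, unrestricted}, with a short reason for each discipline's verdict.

admitting disciplines: ordered, linear, affine, relevant, unrestricted
variable uses: val: 1; req: 1; acc: 1; ctr: 1
left-to-right use order: val, req, acc, ctr
typing: the term checks, with type Q
ordered ✓ (single-use (val, req, acc, ctr), ordered derivation ok)
linear ✓ (val, req, acc, ctr: one use apiece)
affine ✓ (none of val, req, acc, ctr used more than once)
relevant ✓ (none of val, req, acc, ctr goes unused)
unrestricted ✓ (typability at Q is all that's needed)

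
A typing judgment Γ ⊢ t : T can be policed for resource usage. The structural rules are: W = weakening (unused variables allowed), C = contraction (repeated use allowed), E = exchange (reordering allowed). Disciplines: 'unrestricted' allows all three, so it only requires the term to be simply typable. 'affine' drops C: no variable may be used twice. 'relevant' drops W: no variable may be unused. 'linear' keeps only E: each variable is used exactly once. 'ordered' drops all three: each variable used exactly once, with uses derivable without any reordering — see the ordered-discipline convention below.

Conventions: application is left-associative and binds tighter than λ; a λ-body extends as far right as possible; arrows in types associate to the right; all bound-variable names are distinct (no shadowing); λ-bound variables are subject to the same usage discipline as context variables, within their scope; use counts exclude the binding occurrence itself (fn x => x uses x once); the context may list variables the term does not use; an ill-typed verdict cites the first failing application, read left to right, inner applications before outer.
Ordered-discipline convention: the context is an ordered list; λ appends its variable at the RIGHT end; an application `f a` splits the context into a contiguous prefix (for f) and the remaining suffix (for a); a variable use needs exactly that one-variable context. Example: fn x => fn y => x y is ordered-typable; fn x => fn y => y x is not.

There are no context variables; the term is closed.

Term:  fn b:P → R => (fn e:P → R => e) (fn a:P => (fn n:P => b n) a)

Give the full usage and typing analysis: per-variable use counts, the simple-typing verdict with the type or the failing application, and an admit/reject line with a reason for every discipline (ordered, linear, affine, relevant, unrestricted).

counts: b [bound]: 1, e [bound]: 1, a [bound]: 1, n [bound]: 1
left-to-right use order: e, b, n, a
typing: well-typed — term : (P → R) → P → R
ordered: ✓, one use each (b, e, a, n); ordered split holds
linear: ✓, b, e, a, n: one use apiece
affine: ✓, at most one use each (b, e, a, n)
relevant: ✓, every one of b, e, a, n appears
unrestricted: ✓, typability at (P → R) → P → R is all that's needed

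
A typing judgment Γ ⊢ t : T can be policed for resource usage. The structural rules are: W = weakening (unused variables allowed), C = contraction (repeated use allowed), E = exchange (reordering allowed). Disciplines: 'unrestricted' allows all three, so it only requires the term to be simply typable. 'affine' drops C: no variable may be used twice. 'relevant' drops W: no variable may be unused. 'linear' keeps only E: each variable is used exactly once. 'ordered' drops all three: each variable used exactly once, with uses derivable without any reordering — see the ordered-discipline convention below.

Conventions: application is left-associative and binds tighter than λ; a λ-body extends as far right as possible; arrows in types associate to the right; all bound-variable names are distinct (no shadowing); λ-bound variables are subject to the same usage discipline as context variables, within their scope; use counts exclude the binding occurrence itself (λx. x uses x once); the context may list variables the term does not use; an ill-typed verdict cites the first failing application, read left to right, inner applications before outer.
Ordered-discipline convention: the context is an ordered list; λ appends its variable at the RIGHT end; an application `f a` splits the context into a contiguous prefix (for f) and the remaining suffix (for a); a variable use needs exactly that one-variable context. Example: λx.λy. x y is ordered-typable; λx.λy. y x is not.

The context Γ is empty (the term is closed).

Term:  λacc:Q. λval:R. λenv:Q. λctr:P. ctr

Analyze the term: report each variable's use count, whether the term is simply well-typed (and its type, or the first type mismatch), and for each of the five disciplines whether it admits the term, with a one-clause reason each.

usage: acc [bound] ×0, val [bound] ×0, env [bound] ×0, ctr [bound] ×1
use order (left to right): ctr
typing: well-typed — term : Q → R → Q → P → P
ordered: ✗ — acc, val, env left unused
linear: ✗ — acc, val, env left unused
affine: ✓ — none of acc, val, env, ctr used more than once
relevant: ✗ — acc, val, env left unused
unrestricted: ✓ — well-typed at Q → R → Q → P → P; no restrictions here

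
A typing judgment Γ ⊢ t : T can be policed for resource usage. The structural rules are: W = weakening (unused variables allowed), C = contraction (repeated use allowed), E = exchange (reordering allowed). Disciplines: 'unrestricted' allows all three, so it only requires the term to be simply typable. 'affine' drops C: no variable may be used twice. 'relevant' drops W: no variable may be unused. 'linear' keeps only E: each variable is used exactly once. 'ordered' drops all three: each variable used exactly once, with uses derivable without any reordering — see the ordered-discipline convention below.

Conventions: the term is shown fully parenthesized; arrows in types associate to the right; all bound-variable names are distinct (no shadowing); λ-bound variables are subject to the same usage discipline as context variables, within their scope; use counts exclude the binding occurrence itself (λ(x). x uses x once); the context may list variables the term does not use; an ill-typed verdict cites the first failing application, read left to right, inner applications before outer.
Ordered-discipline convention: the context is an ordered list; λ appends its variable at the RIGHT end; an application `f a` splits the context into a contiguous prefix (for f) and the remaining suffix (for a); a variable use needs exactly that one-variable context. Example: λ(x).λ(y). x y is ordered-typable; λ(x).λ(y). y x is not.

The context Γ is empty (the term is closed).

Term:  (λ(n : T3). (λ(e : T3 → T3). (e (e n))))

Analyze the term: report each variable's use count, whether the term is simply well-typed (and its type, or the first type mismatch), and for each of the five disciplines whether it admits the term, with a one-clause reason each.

counts: n (bound)=1; e (bound)=2
left-to-right use order: e, e, n
typing: well-typed — term : T3 → (T3 → T3) → T3
ordered ✗ (uses contraction: e ×2)
linear ✗ (uses contraction: e ×2)
affine ✗ (uses contraction: e ×2)
relevant ✓ (at least one use each (n, e))
unrestricted ✓ (simply typable at T3 → (T3 → T3) → T3; W, C, E all held)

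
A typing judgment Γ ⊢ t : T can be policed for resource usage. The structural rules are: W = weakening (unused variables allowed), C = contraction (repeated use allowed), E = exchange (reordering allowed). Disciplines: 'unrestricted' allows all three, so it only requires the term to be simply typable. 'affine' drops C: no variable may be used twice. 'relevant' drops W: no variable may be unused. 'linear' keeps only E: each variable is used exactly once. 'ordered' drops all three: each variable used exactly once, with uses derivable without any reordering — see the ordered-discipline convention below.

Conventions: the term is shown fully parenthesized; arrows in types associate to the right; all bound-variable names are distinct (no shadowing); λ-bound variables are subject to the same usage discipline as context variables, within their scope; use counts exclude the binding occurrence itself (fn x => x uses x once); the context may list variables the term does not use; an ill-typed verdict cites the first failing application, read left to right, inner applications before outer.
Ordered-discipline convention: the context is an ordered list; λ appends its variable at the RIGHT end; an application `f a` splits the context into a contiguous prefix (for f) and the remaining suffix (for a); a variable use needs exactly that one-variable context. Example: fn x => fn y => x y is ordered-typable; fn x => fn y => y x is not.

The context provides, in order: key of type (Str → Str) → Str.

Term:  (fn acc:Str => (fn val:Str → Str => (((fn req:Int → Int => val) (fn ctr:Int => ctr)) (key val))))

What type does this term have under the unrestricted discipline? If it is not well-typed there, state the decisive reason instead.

term : Str → (Str → Str) → Str
use counts: key ×1, acc [bound] ×0, val [bound] ×2, req [bound] ×0, ctr [bound] ×1
uses in reading order: val, ctr, key, val
typing: well-typed — term : Str → (Str → Str) → Str
all disciplines: ordered ✗ | linear ✗ | affine ✗ | relevant ✗ | unrestricted ✓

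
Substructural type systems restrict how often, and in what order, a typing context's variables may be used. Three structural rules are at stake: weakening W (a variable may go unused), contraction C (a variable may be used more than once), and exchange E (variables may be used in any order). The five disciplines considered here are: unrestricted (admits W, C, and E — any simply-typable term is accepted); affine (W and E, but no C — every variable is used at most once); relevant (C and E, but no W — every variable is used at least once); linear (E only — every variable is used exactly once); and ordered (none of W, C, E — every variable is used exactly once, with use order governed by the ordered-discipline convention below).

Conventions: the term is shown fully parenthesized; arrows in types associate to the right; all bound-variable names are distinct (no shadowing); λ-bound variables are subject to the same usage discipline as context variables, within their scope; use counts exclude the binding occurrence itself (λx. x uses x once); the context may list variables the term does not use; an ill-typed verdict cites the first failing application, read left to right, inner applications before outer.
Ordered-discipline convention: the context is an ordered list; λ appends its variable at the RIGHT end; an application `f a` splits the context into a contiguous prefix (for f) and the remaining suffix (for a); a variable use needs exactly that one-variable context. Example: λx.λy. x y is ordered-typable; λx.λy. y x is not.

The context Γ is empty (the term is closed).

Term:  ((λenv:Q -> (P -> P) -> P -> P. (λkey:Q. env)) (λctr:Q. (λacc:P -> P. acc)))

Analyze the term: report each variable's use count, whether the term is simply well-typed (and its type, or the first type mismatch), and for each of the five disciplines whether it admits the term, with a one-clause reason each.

use counts: env (λ-bound)=1; key (λ-bound)=0; ctr (λ-bound)=0; acc (λ-bound)=1
uses in reading order: env, acc
typing: the term checks, with type Q -> Q -> (P -> P) -> P -> P
ordered: ✗, unused: key, ctr — weakening required
linear: ✗, unused: key, ctr — weakening required
affine: ✓, none of env, key, ctr, acc used more than once
relevant: ✗, unused: key, ctr — weakening required
unrestricted: ✓, simply typable at Q -> Q -> (P -> P) -> P -> P; W, C, E all held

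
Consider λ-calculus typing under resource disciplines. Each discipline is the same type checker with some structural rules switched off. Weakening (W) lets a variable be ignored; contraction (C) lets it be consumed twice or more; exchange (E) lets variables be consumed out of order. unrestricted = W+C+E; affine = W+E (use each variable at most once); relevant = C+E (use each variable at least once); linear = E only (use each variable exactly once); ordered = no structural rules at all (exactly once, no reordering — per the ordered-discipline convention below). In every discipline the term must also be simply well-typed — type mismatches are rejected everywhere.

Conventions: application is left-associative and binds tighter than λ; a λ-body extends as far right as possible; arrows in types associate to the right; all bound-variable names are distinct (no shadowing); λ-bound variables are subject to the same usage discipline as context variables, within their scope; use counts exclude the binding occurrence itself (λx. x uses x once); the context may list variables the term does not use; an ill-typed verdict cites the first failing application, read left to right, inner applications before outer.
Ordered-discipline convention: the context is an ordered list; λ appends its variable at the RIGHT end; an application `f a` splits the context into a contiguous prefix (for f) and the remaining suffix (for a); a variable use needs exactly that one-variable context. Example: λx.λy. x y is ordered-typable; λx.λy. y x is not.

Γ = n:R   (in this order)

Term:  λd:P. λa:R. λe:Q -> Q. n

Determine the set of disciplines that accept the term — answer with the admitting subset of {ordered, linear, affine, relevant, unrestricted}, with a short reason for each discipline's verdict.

accepted by: affine, unrestricted
use counts: n: 1×; d (λ-bound): 0×; a (λ-bound): 0×; e (λ-bound): 0×
left-to-right use order: n
typing: well-typed at P -> R -> (Q -> Q) -> R
ordered: ✗, d, a, e left unused
linear: ✗, d, a, e left unused
affine: ✓, no duplicate uses among n, d, a, e
relevant: ✗, d, a, e left unused
unrestricted: ✓, typability at P -> R -> (Q -> Q) -> R is all that's needed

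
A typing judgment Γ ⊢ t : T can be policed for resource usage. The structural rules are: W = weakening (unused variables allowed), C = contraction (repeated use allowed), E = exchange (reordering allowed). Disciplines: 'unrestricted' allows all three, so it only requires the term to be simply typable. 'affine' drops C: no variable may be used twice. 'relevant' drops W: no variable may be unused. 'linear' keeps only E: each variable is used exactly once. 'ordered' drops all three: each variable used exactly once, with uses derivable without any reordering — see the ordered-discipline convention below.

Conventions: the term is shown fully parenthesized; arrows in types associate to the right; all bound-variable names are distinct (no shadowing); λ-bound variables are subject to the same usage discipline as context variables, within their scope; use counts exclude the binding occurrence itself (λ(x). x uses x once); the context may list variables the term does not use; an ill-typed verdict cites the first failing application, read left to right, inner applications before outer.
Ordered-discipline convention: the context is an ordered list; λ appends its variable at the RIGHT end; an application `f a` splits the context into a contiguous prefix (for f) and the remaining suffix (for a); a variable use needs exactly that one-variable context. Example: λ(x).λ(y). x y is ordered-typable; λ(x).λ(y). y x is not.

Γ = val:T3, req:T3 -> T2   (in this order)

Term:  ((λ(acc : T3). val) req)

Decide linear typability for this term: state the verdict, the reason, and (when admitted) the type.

no — fails simple typing
use counts: val=1; req=1; acc (bound)=0
use order (left to right): val, req
typing: ill-typed: an argument T3 -> T2 mismatches the expected T3
all disciplines: ordered ✗ · linear ✗ · affine ✗ · relevant ✗ · unrestricted ✗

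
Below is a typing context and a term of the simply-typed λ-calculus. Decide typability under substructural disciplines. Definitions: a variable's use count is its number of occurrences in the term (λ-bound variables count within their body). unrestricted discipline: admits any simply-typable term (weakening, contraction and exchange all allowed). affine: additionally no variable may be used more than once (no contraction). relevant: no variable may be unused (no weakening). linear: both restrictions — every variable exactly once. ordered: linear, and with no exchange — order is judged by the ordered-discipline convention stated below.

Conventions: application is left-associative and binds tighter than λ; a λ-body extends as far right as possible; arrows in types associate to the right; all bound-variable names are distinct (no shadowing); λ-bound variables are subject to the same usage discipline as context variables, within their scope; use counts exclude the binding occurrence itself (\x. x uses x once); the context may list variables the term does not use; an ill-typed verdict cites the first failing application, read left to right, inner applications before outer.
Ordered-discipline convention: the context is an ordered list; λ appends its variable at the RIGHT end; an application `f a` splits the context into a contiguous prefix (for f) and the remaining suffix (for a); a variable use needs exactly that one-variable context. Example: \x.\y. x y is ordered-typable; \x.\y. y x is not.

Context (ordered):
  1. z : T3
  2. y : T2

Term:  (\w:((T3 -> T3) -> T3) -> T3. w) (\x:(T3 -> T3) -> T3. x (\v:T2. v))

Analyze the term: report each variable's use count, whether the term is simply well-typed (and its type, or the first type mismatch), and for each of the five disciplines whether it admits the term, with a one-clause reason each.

usage: z: 0; y: 0; w (λ-bound): 1; x (λ-bound): 1; v (λ-bound): 1
use order (left to right): w, x, v
typing: ill-typed: an application expects T3 -> T3 but receives T2 -> T2
ordered: ✗, not simply typable
linear: ✗, fails simple typing
affine: ✗, a type mismatch blocks all five
relevant: ✗, the type mismatch rejects it
unrestricted: ✗, not simply typable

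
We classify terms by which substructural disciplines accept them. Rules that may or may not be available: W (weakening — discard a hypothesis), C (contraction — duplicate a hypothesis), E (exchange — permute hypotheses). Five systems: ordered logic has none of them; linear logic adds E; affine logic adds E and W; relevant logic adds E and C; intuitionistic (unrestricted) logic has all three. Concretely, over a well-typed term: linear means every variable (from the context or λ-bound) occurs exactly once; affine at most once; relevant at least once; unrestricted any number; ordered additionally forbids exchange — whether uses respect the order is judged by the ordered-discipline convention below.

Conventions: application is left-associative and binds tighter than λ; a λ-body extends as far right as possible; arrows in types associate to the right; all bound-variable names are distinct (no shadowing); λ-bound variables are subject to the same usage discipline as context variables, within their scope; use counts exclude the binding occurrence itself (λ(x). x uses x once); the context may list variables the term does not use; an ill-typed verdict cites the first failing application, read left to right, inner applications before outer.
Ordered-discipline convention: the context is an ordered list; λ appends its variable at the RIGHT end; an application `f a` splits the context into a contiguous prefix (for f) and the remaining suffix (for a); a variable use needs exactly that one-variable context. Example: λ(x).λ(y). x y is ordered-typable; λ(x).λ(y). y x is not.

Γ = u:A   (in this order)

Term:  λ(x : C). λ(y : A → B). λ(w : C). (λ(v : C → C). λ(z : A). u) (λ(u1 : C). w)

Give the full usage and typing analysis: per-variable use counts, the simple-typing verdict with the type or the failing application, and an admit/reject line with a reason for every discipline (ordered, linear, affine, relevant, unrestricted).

counts: u=1; x [bound]=0; y [bound]=0; w [bound]=1; v [bound]=0; z [bound]=0; u1 [bound]=0
left-to-right use order: u, w
typing: the term checks, with type C → (A → B) → C → A → A
ordered: ✗, x, y, v, z, u1 never used (weakening)
linear: ✗, x, y, v, z, u1 never used (weakening)
affine: ✓, at most one use each (u, x, y, w, v, z, u1)
relevant: ✗, x, y, v, z, u1 never used (weakening)
unrestricted: ✓, simply typable at C → (A → B) → C → A → A; W, C, E all held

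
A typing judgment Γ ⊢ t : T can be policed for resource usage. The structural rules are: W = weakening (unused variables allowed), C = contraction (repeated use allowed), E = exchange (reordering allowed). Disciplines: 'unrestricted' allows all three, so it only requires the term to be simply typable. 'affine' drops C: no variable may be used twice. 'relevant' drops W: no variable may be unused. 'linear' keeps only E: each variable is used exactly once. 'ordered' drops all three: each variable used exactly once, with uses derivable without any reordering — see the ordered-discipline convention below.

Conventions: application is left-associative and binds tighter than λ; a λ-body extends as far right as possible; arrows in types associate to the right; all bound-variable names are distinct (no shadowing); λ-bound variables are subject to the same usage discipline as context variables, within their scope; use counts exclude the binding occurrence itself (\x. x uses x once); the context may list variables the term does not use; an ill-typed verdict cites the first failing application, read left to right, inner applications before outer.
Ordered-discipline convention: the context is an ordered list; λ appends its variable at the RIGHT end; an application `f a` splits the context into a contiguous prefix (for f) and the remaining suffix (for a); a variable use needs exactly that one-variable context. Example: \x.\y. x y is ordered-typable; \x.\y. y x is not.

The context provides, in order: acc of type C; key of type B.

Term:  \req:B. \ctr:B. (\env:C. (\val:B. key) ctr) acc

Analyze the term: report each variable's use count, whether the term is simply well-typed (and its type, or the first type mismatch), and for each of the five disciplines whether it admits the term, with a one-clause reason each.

usage: acc ×1, key ×1, req [bound] ×0, ctr [bound] ×1, env [bound] ×0, val [bound] ×0
left-to-right use order: key, ctr, acc
typing: the term checks, with type B → B → B
ordered: ✗, unused: req, env, val — weakening required
linear: ✗, unused: req, env, val — weakening required
affine: ✓, none of acc, key, req, ctr, env, val used more than once
relevant: ✗, unused: req, env, val — weakening required
unrestricted: ✓, simply typable at B → B → B; W, C, E all held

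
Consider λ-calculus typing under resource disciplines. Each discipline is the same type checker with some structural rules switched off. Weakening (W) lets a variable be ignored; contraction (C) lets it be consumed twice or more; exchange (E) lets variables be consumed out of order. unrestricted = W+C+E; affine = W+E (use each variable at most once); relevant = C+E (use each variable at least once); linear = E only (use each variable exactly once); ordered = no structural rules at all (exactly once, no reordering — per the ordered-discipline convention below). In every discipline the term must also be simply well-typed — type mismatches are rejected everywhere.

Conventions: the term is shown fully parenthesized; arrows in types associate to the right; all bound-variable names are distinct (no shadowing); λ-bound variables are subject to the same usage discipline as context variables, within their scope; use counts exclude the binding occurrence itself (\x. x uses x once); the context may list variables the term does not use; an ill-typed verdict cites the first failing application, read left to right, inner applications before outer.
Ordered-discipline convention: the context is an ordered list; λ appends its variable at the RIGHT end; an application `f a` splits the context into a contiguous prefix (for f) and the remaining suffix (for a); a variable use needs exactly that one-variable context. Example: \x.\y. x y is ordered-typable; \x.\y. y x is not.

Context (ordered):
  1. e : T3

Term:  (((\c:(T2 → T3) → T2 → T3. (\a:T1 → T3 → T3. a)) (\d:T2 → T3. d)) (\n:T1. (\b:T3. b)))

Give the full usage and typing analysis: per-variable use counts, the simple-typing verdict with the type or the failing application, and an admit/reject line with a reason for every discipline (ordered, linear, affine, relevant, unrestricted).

counts: e: 0×; c [bound]: 0×; a [bound]: 1×; d [bound]: 1×; n [bound]: 0×; b [bound]: 1×
use order (left to right): a, d, b
typing: well-typed at T1 → T3 → T3
ordered ✗ (needs weakening: e, c, n unused)
linear ✗ (needs weakening: e, c, n unused)
affine ✓ (at most one use each (e, c, a, d, n, b))
relevant ✗ (needs weakening: e, c, n unused)
unrestricted ✓ (typability at T1 → T3 → T3 is all that's needed)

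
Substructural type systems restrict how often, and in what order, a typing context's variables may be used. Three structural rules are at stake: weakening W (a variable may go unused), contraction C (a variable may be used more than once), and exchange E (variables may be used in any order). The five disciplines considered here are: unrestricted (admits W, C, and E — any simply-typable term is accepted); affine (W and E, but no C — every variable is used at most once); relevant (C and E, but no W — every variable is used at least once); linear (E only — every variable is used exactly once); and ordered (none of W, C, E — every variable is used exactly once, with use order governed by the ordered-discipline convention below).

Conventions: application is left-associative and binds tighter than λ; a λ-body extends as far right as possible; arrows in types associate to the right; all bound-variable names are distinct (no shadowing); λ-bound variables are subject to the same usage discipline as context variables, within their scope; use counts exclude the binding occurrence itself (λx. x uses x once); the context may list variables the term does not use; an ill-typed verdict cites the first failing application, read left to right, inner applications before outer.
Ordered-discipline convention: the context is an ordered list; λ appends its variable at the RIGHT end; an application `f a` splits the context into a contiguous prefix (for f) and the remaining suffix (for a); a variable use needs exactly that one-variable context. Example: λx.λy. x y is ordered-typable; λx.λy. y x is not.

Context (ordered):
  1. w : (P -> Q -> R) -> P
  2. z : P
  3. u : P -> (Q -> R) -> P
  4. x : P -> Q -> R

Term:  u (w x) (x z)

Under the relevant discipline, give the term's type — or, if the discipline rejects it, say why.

term : P
usage: w: 1, z: 1, u: 1, x: 2
use order (left to right): u, w, x, x, z
typing: the term checks, with type P
across the five disciplines: ordered ✗ · linear ✗ · affine ✗ · relevant ✓ · unrestricted ✓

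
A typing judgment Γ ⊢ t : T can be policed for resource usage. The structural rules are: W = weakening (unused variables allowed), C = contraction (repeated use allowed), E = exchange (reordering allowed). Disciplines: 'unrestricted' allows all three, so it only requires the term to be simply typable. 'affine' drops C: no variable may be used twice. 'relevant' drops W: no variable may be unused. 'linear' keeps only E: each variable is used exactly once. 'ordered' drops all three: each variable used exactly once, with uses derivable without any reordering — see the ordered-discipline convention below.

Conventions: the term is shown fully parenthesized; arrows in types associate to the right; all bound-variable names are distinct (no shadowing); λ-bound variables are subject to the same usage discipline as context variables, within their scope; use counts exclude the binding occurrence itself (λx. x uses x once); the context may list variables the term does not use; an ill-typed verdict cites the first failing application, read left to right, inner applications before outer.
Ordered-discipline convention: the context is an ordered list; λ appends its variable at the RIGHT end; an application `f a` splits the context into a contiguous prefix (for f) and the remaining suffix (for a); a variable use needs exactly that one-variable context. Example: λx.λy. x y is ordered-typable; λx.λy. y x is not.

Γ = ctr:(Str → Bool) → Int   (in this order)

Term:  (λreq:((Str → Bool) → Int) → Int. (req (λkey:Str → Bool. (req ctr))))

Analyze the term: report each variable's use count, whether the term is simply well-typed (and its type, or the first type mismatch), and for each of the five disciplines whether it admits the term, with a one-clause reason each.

use counts: ctr: 1; req [bound]: 2; key [bound]: 0
use order (left to right): req, req, ctr
typing: well-typed at (((Str → Bool) → Int) → Int) → Int
ordered: ✗ — req ×2 used more than once (contraction); key never used (weakening)
linear: ✗ — req ×2 used more than once (contraction); key never used (weakening)
affine: ✗ — req ×2 used more than once (contraction)
relevant: ✗ — key never used (weakening)
unrestricted: ✓ — simply typable at (((Str → Bool) → Int) → Int) → Int; W, C, E all held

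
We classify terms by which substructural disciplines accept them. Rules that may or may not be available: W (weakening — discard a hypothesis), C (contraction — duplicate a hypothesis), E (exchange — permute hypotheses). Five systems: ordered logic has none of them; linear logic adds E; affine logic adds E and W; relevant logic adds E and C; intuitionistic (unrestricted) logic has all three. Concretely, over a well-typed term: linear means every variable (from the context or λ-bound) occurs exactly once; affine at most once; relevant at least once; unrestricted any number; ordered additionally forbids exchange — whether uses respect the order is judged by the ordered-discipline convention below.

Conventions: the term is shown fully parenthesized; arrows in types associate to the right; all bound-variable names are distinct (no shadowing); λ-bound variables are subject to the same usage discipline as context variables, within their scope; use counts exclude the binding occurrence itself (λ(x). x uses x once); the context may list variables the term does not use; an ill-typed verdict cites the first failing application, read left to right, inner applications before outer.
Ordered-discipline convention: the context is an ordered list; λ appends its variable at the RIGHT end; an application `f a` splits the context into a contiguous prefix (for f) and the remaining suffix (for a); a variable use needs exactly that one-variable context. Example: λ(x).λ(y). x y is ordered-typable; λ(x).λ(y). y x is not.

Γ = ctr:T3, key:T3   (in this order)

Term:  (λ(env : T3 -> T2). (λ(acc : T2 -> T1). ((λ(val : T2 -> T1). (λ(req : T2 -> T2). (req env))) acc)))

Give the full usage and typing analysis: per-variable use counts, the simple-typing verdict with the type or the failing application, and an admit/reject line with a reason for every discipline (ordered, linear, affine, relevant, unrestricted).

variable uses: ctr=0; key=0; env (bound)=1; acc (bound)=1; val (bound)=0; req (bound)=1
order of uses: req, env, acc
typing: ill-typed: argument of type T3 -> T2 where T2 is required
ordered: ✗ — the type mismatch rejects it
linear: ✗ — not simply typable
affine: ✗ — fails simple typing
relevant: ✗ — a type mismatch blocks all five
unrestricted: ✗ — the type mismatch rejects it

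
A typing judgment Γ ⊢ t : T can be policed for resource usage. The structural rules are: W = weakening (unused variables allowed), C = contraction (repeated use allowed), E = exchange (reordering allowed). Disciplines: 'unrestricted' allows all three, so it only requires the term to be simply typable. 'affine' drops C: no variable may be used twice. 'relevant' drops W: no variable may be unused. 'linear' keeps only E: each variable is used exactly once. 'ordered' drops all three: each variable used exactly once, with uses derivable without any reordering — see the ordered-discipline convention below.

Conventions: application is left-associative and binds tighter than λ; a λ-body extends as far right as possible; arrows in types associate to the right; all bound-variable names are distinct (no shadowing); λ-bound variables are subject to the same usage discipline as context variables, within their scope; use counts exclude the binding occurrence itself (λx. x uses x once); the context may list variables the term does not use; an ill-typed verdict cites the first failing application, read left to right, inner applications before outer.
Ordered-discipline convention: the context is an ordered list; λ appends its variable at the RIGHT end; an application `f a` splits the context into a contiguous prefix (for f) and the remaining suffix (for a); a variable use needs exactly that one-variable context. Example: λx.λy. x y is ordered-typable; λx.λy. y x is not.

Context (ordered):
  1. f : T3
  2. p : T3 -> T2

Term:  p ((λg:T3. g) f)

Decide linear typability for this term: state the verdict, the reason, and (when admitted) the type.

yes — each of f, p, g used exactly once; term : T2
use counts: f: 1, p: 1, g (λ-bound): 1
uses in reading order: p, g, f
typing: well-typed at T2
summary: ordered ✗, linear ✓, affine ✓, relevant ✓, unrestricted ✓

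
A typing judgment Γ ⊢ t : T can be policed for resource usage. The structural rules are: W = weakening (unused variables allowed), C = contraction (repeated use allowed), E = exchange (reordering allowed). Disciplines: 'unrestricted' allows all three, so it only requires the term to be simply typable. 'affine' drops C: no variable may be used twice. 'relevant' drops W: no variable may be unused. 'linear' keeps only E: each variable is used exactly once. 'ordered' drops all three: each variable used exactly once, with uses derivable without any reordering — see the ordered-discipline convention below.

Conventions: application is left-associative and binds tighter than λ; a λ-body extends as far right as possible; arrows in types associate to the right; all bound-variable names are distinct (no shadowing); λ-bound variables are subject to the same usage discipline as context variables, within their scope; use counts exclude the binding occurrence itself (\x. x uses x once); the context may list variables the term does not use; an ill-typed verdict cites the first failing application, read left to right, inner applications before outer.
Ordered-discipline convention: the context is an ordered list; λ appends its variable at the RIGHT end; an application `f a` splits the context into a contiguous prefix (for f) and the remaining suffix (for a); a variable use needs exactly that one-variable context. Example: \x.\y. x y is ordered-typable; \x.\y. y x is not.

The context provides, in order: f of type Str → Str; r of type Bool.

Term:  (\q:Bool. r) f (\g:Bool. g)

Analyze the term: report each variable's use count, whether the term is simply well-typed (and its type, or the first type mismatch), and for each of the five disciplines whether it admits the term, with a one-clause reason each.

usage: f: 1, r: 1, q [bound]: 0, g [bound]: 1
order of uses: r, f, g
typing: ill-typed: an argument Str → Str mismatches the expected Bool
ordered: ✗ — a type mismatch blocks all five
linear: ✗ — the type mismatch rejects it
affine: ✗ — not simply typable
relevant: ✗ — fails simple typing
unrestricted: ✗ — a type mismatch blocks all five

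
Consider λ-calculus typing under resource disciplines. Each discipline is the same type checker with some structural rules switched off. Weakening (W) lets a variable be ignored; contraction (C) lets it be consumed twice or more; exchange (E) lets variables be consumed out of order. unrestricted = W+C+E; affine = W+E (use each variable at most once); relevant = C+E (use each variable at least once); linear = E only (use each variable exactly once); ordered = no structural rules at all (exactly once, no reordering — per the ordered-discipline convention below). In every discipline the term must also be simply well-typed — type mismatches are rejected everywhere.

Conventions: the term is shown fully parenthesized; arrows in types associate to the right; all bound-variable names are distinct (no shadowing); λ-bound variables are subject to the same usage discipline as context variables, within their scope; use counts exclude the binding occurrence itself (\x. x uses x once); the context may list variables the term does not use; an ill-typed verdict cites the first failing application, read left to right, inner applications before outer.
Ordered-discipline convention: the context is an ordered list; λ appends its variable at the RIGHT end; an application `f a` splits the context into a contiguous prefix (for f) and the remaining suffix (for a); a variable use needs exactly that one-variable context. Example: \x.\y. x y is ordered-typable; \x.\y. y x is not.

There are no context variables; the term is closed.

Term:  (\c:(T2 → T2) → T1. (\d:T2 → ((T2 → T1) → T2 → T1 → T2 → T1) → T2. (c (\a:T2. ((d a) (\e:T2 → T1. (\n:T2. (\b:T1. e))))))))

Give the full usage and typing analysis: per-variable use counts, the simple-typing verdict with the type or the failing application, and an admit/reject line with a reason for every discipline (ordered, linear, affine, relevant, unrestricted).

counts: c [bound] ×1; d [bound] ×1; a [bound] ×1; e [bound] ×1; n [bound] ×0; b [bound] ×0
use order (left to right): c, d, a, e
typing: the term checks, with type ((T2 → T2) → T1) → (T2 → ((T2 → T1) → T2 → T1 → T2 → T1) → T2) → T1
ordered: ✗ — needs weakening: n, b unused
linear: ✗ — needs weakening: n, b unused
affine: ✓ — at most one use each (c, d, a, e, n, b)
relevant: ✗ — needs weakening: n, b unused
unrestricted: ✓ — typability at ((T2 → T2) → T1) → (T2 → ((T2 → T1) → T2 → T1 → T2 → T1) → T2) → T1 is all that's needed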